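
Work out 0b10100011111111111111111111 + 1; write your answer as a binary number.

The trailing 20 digits are 1 (max in base 2), so adding 1 cascades: they roll to 0 and the next digit up increments.

0b10100100000000000000000000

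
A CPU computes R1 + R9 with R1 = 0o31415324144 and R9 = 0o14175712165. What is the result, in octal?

Add column by column in base 8, right to left:
  4+5 = 1 carry 1
  4+6+1 = 3 carry 1
  1+1+1 = 3
  4+2 = 6
  2+1 = 3
  3+7 = 2 carry 1
  5+5+1 = 3 carry 1
  1+7+1 = 1 carry 1
  4+1+1 = 6
  1+4 = 5
  3+1 = 4

0o45613236331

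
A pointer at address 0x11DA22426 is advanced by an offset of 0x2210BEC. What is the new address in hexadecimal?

Add column by column in base 16, right to left:
  6+C = 2 carry 1
  2+E+1 = 1 carry 1
  4+B+1 = 0 carry 1
  2+0+1 = 3
  2+1 = 3
  A+2 = C
  D+2 = F
  1+0 = 1
  1+0 = 1

0x11FC33012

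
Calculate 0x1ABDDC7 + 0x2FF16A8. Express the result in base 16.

0x4AAF46F

Add column by column in base 16, right to left:
  7+8 = F
  C+A = 6 carry 1
  D+6+1 = 4 carry 1
  D+1+1 = F
  B+F = A carry 1
  A+F+1 = A carry 1
  1+2+1 = 4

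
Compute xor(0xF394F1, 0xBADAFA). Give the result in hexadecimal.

XOR each hex digit independently (no carries):
  F^B=4, 3^A=9, 9^D=4, 4^A=E, F^F=0, 1^A=B

0x494E0B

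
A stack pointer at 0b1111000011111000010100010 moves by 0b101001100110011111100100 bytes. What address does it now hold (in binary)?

Add column by column in base 2, right to left:
  0+0 = 0
  1+0 = 1
  0+1 = 1
  0+0 = 0
  0+0 = 0
  1+1 = 0 carry 1
  0+1+1 = 0 carry 1
  1+1+1 = 1 carry 1
  0+1+1 = 0 carry 1
  0+1+1 = 0 carry 1
  0+1+1 = 0 carry 1
  0+0+1 = 1
  1+0 = 1
  1+1 = 0 carry 1
  1+1+1 = 1 carry 1
  1+0+1 = 0 carry 1
  1+0+1 = 0 carry 1
  0+1+1 = 0 carry 1
  0+1+1 = 0 carry 1
  0+0+1 = 1
  0+0 = 0
  1+1 = 0 carry 1
  1+0+1 = 0 carry 1
  1+1+1 = 1 carry 1
  1+0+1 = 0 carry 1
  final carry 1

0b10100010000101100010000110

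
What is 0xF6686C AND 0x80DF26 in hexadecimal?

0x804824

AND each hex digit independently (no carries):
  F&8=8, 6&0=0, 6&D=4, 8&F=8, 6&2=2, C&6=4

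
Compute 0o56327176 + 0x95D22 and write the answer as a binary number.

0o56327176 = 0b101110011010111001111110 in binary.
0x95D22 = 0b10010101110100100010 in binary.
Add column by column in base 2, right to left:
  0+0 = 0
  1+1 = 0 carry 1
  1+0+1 = 0 carry 1
  1+0+1 = 0 carry 1
  1+0+1 = 0 carry 1
  1+1+1 = 1 carry 1
  1+0+1 = 0 carry 1
  0+0+1 = 1
  0+1 = 1
  1+0 = 1
  1+1 = 0 carry 1
  1+1+1 = 1 carry 1
  0+1+1 = 0 carry 1
  1+0+1 = 0 carry 1
  0+1+1 = 0 carry 1
  1+0+1 = 0 carry 1
  1+1+1 = 1 carry 1
  0+0+1 = 1
  0+0 = 0
  1+1 = 0 carry 1
  1+0+1 = 0 carry 1
  1+0+1 = 0 carry 1
  0+0+1 = 1
  1+0 = 1

0b110000110000101110100000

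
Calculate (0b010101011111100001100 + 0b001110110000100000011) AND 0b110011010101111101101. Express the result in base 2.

0b100000010000000001101

Add column by column in base 2, right to left:
  0+1 = 1
  0+1 = 1
  1+0 = 1
  1+0 = 1
  0+0 = 0
  0+0 = 0
  0+0 = 0
  0+0 = 0
  1+1 = 0 carry 1
  1+0+1 = 0 carry 1
  1+0+1 = 0 carry 1
  1+0+1 = 0 carry 1
  1+0+1 = 0 carry 1
  1+1+1 = 1 carry 1
  0+1+1 = 0 carry 1
  1+0+1 = 0 carry 1
  0+1+1 = 0 carry 1
  1+1+1 = 1 carry 1
  0+1+1 = 0 carry 1
  1+0+1 = 0 carry 1
  final carry 1
Sum = 0b100100010000000001111; now AND with 0b110011010101111101101:
  100100010000000001111
& 110011010101111101101
= 100000010000000001101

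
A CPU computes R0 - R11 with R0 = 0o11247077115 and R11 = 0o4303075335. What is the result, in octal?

0o4744001560

Subtract column by column in base 8:
  5-5 → 0
  1-3 → 6 (borrow)
  1-3-1 → 5 (borrow)
  7-5-1 → 1
  7-7 → 0
  0-0 → 0
  7-3 → 4
  4-0 → 4
  2-3 → 7 (borrow)
  1-4-1 → 4 (borrow)
  1-0-1 → 0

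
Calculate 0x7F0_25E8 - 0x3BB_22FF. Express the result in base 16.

Subtract column by column in base 16:
  8-F → 9 (borrow)
  E-F-1 → E (borrow)
  5-2-1 → 2
  2-2 → 0
  0-B → 5 (borrow)
  F-B-1 → 3
  7-3 → 4

0x43502E9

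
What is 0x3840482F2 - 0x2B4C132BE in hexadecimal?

0xCF435034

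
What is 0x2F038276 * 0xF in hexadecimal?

Multiply each base-16 digit by 15, carrying:
  6×15 = 90 → write A carry 5
  7×15+5 = 110 → write E carry 6
  2×15+6 = 36 → write 4 carry 2
  8×15+2 = 122 → write A carry 7
  3×15+7 = 52 → write 4 carry 3
  0×15+3 = 3 → write 3
  F×15 = 225 → write 1 carry 14
  2×15+14 = 44 → write C carry 2
  remaining carry: 2

0x2C134A4EA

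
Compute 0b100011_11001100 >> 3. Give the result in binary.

0b10001111001

Right shift by 3: drop the 3 least-significant bits.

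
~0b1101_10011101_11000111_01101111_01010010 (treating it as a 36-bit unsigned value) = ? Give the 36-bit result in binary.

Invert each bit: 110110011101110001110110111101010010 → 001001100010001110001001000010101101.

0b001001100010001110001001000010101101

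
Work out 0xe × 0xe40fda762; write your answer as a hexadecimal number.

0xc78ddf275c

Multiply each base-16 digit by 14, carrying:
  2×14 = 28 → write c carry 1
  6×14+1 = 85 → write 5 carry 5
  7×14+5 = 103 → write 7 carry 6
  a×14+6 = 146 → write 2 carry 9
  d×14+9 = 191 → write f carry 11
  f×14+11 = 221 → write d carry 13
  0×14+13 = 13 → write d
  4×14 = 56 → write 8 carry 3
  e×14+3 = 199 → write 7 carry 12
  remaining carry: c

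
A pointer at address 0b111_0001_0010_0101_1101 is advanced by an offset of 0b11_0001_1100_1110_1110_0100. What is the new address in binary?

0b1110001110000101000001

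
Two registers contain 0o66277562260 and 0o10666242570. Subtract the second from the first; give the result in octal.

Subtract column by column in base 8:
  0-0 → 0
  6-7 → 7 (borrow)
  2-5-1 → 4 (borrow)
  2-2-1 → 7 (borrow)
  6-4-1 → 1
  5-2 → 3
  7-6 → 1
  7-6 → 1
  2-6 → 4 (borrow)
  6-0-1 → 5
  6-1 → 5

0o55411317470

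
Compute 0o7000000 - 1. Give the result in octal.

0o6777777

The trailing 6 digits are 0, so subtracting 1 borrows through: they become 7 and the next digit up decrements.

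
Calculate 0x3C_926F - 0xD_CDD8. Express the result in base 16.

0x2EC497

Subtract column by column in base 16:
  F-8 → 7
  6-D → 9 (borrow)
  2-D-1 → 4 (borrow)
  9-C-1 → C (borrow)
  C-D-1 → E (borrow)
  3-0-1 → 2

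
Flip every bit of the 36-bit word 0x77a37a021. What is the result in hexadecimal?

0x885c85fde

Each hex digit d becomes f−d:
  7→8, 7→8, a→5, 3→c, 7→8, a→5, 0→f, 2→d, 1→e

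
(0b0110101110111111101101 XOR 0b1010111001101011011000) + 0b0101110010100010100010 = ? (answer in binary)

0b10010001001110111010111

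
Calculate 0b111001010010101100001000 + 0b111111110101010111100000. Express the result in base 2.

0b1111001001000000011101000

Add column by column in base 2, right to left:
  0+0 = 0
  0+0 = 0
  0+0 = 0
  1+0 = 1
  0+0 = 0
  0+1 = 1
  0+1 = 1
  0+1 = 1
  1+1 = 0 carry 1
  1+0+1 = 0 carry 1
  0+1+1 = 0 carry 1
  1+0+1 = 0 carry 1
  0+1+1 = 0 carry 1
  1+0+1 = 0 carry 1
  0+1+1 = 0 carry 1
  0+0+1 = 1
  1+1 = 0 carry 1
  0+1+1 = 0 carry 1
  1+1+1 = 1 carry 1
  0+1+1 = 0 carry 1
  0+1+1 = 0 carry 1
  1+1+1 = 1 carry 1
  1+1+1 = 1 carry 1
  1+1+1 = 1 carry 1
  final carry 1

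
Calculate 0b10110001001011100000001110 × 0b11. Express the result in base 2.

0b1000010011100010100000101010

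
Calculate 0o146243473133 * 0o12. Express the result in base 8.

0o1777144117616

Multiply each base-8 digit by 10, carrying:
  3×10 = 30 → write 6 carry 3
  3×10+3 = 33 → write 1 carry 4
  1×10+4 = 14 → write 6 carry 1
  3×10+1 = 31 → write 7 carry 3
  7×10+3 = 73 → write 1 carry 9
  4×10+9 = 49 → write 1 carry 6
  3×10+6 = 36 → write 4 carry 4
  4×10+4 = 44 → write 4 carry 5
  2×10+5 = 25 → write 1 carry 3
  6×10+3 = 63 → write 7 carry 7
  4×10+7 = 47 → write 7 carry 5
  1×10+5 = 15 → write 7 carry 1
  remaining carry: 1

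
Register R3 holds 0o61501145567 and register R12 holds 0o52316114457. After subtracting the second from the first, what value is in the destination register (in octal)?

Subtract column by column in base 8:
  7-7 → 0
  6-5 → 1
  5-4 → 1
  5-4 → 1
  4-1 → 3
  1-1 → 0
  1-6 → 3 (borrow)
  0-1-1 → 6 (borrow)
  5-3-1 → 1
  1-2 → 7 (borrow)
  6-5-1 → 0

0o7163031110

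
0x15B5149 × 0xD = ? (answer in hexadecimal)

Multiply each base-16 digit by 13, carrying:
  9×13 = 117 → write 5 carry 7
  4×13+7 = 59 → write B carry 3
  1×13+3 = 16 → write 0 carry 1
  5×13+1 = 66 → write 2 carry 4
  B×13+4 = 147 → write 3 carry 9
  5×13+9 = 74 → write A carry 4
  1×13+4 = 17 → write 1 carry 1
  remaining carry: 1

0x11A320B5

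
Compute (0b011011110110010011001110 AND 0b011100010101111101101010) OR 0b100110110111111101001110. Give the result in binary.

0b111110110111111101001110

0b011011110110010011001110 AND 0b011100010101111101101010 = 0b011000010100010001001010.
Then OR with 0b100110110111111101001110.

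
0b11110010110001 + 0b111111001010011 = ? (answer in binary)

0b1011101100000100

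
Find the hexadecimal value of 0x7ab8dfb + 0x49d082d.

Add column by column in base 16, right to left:
  b+d = 8 carry 1
  f+2+1 = 2 carry 1
  d+8+1 = 6 carry 1
  8+0+1 = 9
  b+d = 8 carry 1
  a+9+1 = 4 carry 1
  7+4+1 = c

0xc489628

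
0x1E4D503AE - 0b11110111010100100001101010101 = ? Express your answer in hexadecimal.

0b11110111010100100001101010101 = 0x1EEA4355 in hexadecimal.
Subtract column by column in base 16:
  E-5 → 9
  A-5 → 5
  3-3 → 0
  0-4 → C (borrow)
  5-A-1 → A (borrow)
  D-E-1 → E (borrow)
  4-E-1 → 5 (borrow)
  E-1-1 → C
  1-0 → 1

0x1C5EAC059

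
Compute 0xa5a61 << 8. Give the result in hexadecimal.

Shifting left by 8 bits = 2 hex digits: append 2 zeros.

0xa5a6100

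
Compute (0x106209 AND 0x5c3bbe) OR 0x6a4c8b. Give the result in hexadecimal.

0x7a6e8b

0x106209 AND 0x5c3bbe = 0x102208.
Then OR with 0x6a4c8b.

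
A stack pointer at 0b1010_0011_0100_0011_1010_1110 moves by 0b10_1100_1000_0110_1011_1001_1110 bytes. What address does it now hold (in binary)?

Add column by column in base 2, right to left:
  0+0 = 0
  1+1 = 0 carry 1
  1+1+1 = 1 carry 1
  1+1+1 = 1 carry 1
  0+1+1 = 0 carry 1
  1+0+1 = 0 carry 1
  0+0+1 = 1
  1+1 = 0 carry 1
  1+1+1 = 1 carry 1
  1+1+1 = 1 carry 1
  0+0+1 = 1
  0+1 = 1
  0+0 = 0
  0+1 = 1
  1+1 = 0 carry 1
  0+0+1 = 1
  1+0 = 1
  1+0 = 1
  0+0 = 0
  0+1 = 1
  0+0 = 0
  1+0 = 1
  0+1 = 1
  1+1 = 0 carry 1
  0+0+1 = 1
  0+1 = 1

0b11011010111010111101001100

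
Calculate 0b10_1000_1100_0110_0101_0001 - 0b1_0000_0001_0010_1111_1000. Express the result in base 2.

0b110001011001101011001

Subtract column by column in base 2:
  1-0 → 1
  0-0 → 0
  0-0 → 0
  0-1 → 1 (borrow)
  1-1-1 → 1 (borrow)
  0-1-1 → 0 (borrow)
  1-1-1 → 1 (borrow)
  0-1-1 → 0 (borrow)
  0-0-1 → 1 (borrow)
  1-1-1 → 1 (borrow)
  1-0-1 → 0
  0-0 → 0
  0-1 → 1 (borrow)
  0-0-1 → 1 (borrow)
  1-0-1 → 0
  1-0 → 1
  0-0 → 0
  0-0 → 0
  0-0 → 0
  1-0 → 1
  0-1 → 1 (borrow)
  1-0-1 → 0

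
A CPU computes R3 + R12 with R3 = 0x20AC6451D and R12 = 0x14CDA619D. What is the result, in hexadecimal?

Add column by column in base 16, right to left:
  D+D = A carry 1
  1+9+1 = B
  5+1 = 6
  4+6 = A
  6+A = 0 carry 1
  C+D+1 = A carry 1
  A+C+1 = 7 carry 1
  0+4+1 = 5
  2+1 = 3

0x357A0A6BA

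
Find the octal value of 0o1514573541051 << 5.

0o64627566042440

5 bits is not a whole number of base-8 digits; in binary: 1101001100101111011101100001000101001 << 5 = 110100110010111101110110000100010100100000.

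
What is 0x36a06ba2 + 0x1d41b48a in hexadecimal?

0x53e2202c

Add column by column in base 16, right to left:
  2+a = c
  a+8 = 2 carry 1
  b+4+1 = 0 carry 1
  6+b+1 = 2 carry 1
  0+1+1 = 2
  a+4 = e
  6+d = 3 carry 1
  3+1+1 = 5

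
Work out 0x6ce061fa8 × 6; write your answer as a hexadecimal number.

Multiply each base-16 digit by 6, carrying:
  8×6 = 48 → write 0 carry 3
  a×6+3 = 63 → write f carry 3
  f×6+3 = 93 → write d carry 5
  1×6+5 = 11 → write b
  6×6 = 36 → write 4 carry 2
  0×6+2 = 2 → write 2
  e×6 = 84 → write 4 carry 5
  c×6+5 = 77 → write d carry 4
  6×6+4 = 40 → write 8 carry 2
  remaining carry: 2

0x28d424bdf0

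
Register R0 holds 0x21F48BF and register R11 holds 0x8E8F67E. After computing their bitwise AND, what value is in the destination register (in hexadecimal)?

0x008403E

AND each hex digit independently (no carries):
  2&8=0, 1&E=0, F&8=8, 4&F=4, 8&6=0, B&7=3, F&E=E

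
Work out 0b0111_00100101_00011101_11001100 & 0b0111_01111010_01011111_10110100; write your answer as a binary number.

AND bit by bit (1 only where both bits are 1):
  0111001001010001110111001100
& 0111011110100101111110110100
= 0111001000000001110110000100

0b0111001000000001110110000100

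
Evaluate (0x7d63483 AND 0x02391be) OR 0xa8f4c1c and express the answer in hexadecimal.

0x7d63483 AND 0x02391be = 0x0021082.
Then OR with 0xa8f4c1c.

0xa8f5c9e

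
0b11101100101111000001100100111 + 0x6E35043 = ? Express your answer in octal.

0o4436551552

0b11101100101111000001100100111 = 0o3545701447 in octal.
0x6E35043 = 0o670650103 in octal.
Add column by column in base 8, right to left:
  7+3 = 2 carry 1
  4+0+1 = 5
  4+1 = 5
  1+0 = 1
  0+5 = 5
  7+6 = 5 carry 1
  5+0+1 = 6
  4+7 = 3 carry 1
  5+6+1 = 4 carry 1
  3+0+1 = 4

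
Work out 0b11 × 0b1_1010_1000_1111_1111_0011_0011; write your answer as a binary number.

0b100111110101111110110011001

Multiply each base-2 digit by 3, carrying:
  1×3 = 3 → write 1 carry 1
  1×3+1 = 4 → write 0 carry 2
  0×3+2 = 2 → write 0 carry 1
  0×3+1 = 1 → write 1
  1×3 = 3 → write 1 carry 1
  1×3+1 = 4 → write 0 carry 2
  0×3+2 = 2 → write 0 carry 1
  0×3+1 = 1 → write 1
  1×3 = 3 → write 1 carry 1
  1×3+1 = 4 → write 0 carry 2
  1×3+2 = 5 → write 1 carry 2
  1×3+2 = 5 → write 1 carry 2
  1×3+2 = 5 → write 1 carry 2
  1×3+2 = 5 → write 1 carry 2
  1×3+2 = 5 → write 1 carry 2
  1×3+2 = 5 → write 1 carry 2
  0×3+2 = 2 → write 0 carry 1
  0×3+1 = 1 → write 1
  0×3 = 0 → write 0
  1×3 = 3 → write 1 carry 1
  0×3+1 = 1 → write 1
  1×3 = 3 → write 1 carry 1
  0×3+1 = 1 → write 1
  1×3 = 3 → write 1 carry 1
  1×3+1 = 4 → write 0 carry 2
  remaining carry: 10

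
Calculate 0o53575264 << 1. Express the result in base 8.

1 bits is not a whole number of base-8 digits; in binary: 101011101111101010110100 << 1 = 1010111011111010101101000.

0o127372550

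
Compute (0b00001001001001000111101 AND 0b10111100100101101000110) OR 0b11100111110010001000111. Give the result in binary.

0b11101111110011001000111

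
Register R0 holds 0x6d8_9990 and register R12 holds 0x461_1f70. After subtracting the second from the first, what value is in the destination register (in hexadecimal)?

0x2777a20

Subtract column by column in base 16:
  0-0 → 0
  9-7 → 2
  9-f → a (borrow)
  9-1-1 → 7
  8-1 → 7
  d-6 → 7
  6-4 → 2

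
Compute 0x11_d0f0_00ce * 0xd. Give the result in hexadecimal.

Multiply each base-16 digit by 13, carrying:
  e×13 = 182 → write 6 carry 11
  c×13+11 = 167 → write 7 carry 10
  0×13+10 = 10 → write a
  0×13 = 0 → write 0
  0×13 = 0 → write 0
  f×13 = 195 → write 3 carry 12
  0×13+12 = 12 → write c
  d×13 = 169 → write 9 carry 10
  1×13+10 = 23 → write 7 carry 1
  1×13+1 = 14 → write e

0xe79c300a76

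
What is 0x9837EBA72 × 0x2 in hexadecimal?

0x1306FD74E4

Multiply each base-16 digit by 2, carrying:
  2×2 = 4 → write 4
  7×2 = 14 → write E
  A×2 = 20 → write 4 carry 1
  B×2+1 = 23 → write 7 carry 1
  E×2+1 = 29 → write D carry 1
  7×2+1 = 15 → write F
  3×2 = 6 → write 6
  8×2 = 16 → write 0 carry 1
  9×2+1 = 19 → write 3 carry 1
  remaining carry: 1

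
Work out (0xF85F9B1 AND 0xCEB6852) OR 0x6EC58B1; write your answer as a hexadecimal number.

0xEED78B1

0xF85F9B1 AND 0xCEB6852 = 0xC816810.
Then OR with 0x6EC58B1.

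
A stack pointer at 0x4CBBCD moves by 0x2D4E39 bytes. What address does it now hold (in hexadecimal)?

Add column by column in base 16, right to left:
  D+9 = 6 carry 1
  C+3+1 = 0 carry 1
  B+E+1 = A carry 1
  B+4+1 = 0 carry 1
  C+D+1 = A carry 1
  4+2+1 = 7

0x7A0A06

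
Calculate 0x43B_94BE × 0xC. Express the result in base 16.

0x32CAF8E8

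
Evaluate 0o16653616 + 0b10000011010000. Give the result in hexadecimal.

0o16653616 = 0x3B578E in hexadecimal.
0b10000011010000 = 0x20D0 in hexadecimal.
Add column by column in base 16, right to left:
  E+0 = E
  8+D = 5 carry 1
  7+0+1 = 8
  5+2 = 7
  B+0 = B
  3+0 = 3

0x3B785E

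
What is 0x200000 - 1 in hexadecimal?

The trailing 5 digits are 0, so subtracting 1 borrows through: they become F and the next digit up decrements.

0x1FFFFF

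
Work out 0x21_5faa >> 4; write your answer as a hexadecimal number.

0x215fa

Shifting right by 4 bits = 1 hex digit: drop the last 1.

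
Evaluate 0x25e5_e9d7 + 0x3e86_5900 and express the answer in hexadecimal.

Add column by column in base 16, right to left:
  7+0 = 7
  d+0 = d
  9+9 = 2 carry 1
  e+5+1 = 4 carry 1
  5+6+1 = c
  e+8 = 6 carry 1
  5+e+1 = 4 carry 1
  2+3+1 = 6

0x646c42d7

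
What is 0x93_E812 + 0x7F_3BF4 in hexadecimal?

0x1132406

Add column by column in base 16, right to left:
  2+4 = 6
  1+F = 0 carry 1
  8+B+1 = 4 carry 1
  E+3+1 = 2 carry 1
  3+F+1 = 3 carry 1
  9+7+1 = 1 carry 1
  final carry 1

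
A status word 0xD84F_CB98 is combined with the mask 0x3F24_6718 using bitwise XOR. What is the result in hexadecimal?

XOR each hex digit independently (no carries):
  D^3=E, 8^F=7, 4^2=6, F^4=B, C^6=A, B^7=C, 9^1=8, 8^8=0

0xE76BAC80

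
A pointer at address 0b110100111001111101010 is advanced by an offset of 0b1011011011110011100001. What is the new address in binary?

0b10010000011000011001011

Add column by column in base 2, right to left:
  0+1 = 1
  1+0 = 1
  0+0 = 0
  1+0 = 1
  0+0 = 0
  1+1 = 0 carry 1
  1+1+1 = 1 carry 1
  1+1+1 = 1 carry 1
  1+0+1 = 0 carry 1
  1+0+1 = 0 carry 1
  0+1+1 = 0 carry 1
  0+1+1 = 0 carry 1
  1+1+1 = 1 carry 1
  1+1+1 = 1 carry 1
  1+0+1 = 0 carry 1
  0+1+1 = 0 carry 1
  0+1+1 = 0 carry 1
  1+0+1 = 0 carry 1
  0+1+1 = 0 carry 1
  1+1+1 = 1 carry 1
  1+0+1 = 0 carry 1
  0+1+1 = 0 carry 1
  final carry 1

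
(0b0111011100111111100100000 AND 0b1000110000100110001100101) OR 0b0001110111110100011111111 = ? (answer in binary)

0b0111011100111111100100000 AND 0b1000110000100110001100101 = 0b0000010000100110000100000.
Then OR with 0b0001110111110100011111111.

0b1110111110110011111111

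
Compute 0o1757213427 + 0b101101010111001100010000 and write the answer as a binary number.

0o1757213427 = 0b1111101111010001011100010111 in binary.
Add column by column in base 2, right to left:
  1+0 = 1
  1+0 = 1
  1+0 = 1
  0+0 = 0
  1+1 = 0 carry 1
  0+0+1 = 1
  0+0 = 0
  0+0 = 0
  1+1 = 0 carry 1
  1+1+1 = 1 carry 1
  1+0+1 = 0 carry 1
  0+0+1 = 1
  1+1 = 0 carry 1
  0+1+1 = 0 carry 1
  0+1+1 = 0 carry 1
  0+0+1 = 1
  1+1 = 0 carry 1
  0+0+1 = 1
  1+1 = 0 carry 1
  1+0+1 = 0 carry 1
  1+1+1 = 1 carry 1
  1+1+1 = 1 carry 1
  0+0+1 = 1
  1+1 = 0 carry 1
  1+0+1 = 0 carry 1
  1+0+1 = 0 carry 1
  1+0+1 = 0 carry 1
  1+0+1 = 0 carry 1
  final carry 1

0b10000011100101000101000100111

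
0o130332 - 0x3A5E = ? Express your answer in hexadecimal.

0o130332 = 0xB0DA in hexadecimal.
Subtract column by column in base 16:
  A-E → C (borrow)
  D-5-1 → 7
  0-A → 6 (borrow)
  B-3-1 → 7

0x767C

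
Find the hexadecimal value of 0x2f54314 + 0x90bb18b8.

0x93b05bcc

Add column by column in base 16, right to left:
  4+8 = c
  1+b = c
  3+8 = b
  4+1 = 5
  5+b = 0 carry 1
  f+b+1 = b carry 1
  2+0+1 = 3
  0+9 = 9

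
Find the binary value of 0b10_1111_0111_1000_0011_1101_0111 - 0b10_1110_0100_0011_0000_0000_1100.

0b100110101001111001011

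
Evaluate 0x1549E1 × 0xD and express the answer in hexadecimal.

Multiply each base-16 digit by 13, carrying:
  1×13 = 13 → write D
  E×13 = 182 → write 6 carry 11
  9×13+11 = 128 → write 0 carry 8
  4×13+8 = 60 → write C carry 3
  5×13+3 = 68 → write 4 carry 4
  1×13+4 = 17 → write 1 carry 1
  remaining carry: 1

0x114C06D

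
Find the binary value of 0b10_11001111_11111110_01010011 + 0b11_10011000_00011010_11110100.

0b110011010000001100101000111

Add column by column in base 2, right to left:
  1+0 = 1
  1+0 = 1
  0+1 = 1
  0+0 = 0
  1+1 = 0 carry 1
  0+1+1 = 0 carry 1
  1+1+1 = 1 carry 1
  0+1+1 = 0 carry 1
  0+0+1 = 1
  1+1 = 0 carry 1
  1+0+1 = 0 carry 1
  1+1+1 = 1 carry 1
  1+1+1 = 1 carry 1
  1+0+1 = 0 carry 1
  1+0+1 = 0 carry 1
  1+0+1 = 0 carry 1
  1+0+1 = 0 carry 1
  1+0+1 = 0 carry 1
  1+0+1 = 0 carry 1
  1+1+1 = 1 carry 1
  0+1+1 = 0 carry 1
  0+0+1 = 1
  1+0 = 1
  1+1 = 0 carry 1
  0+1+1 = 0 carry 1
  1+1+1 = 1 carry 1
  final carry 1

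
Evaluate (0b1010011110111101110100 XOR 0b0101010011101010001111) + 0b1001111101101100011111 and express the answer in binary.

First 0b1010011110111101110100 XOR 0b0101010011101010001111 = 0b1111001101010111111011.
Add column by column in base 2, right to left:
  1+1 = 0 carry 1
  1+1+1 = 1 carry 1
  0+1+1 = 0 carry 1
  1+1+1 = 1 carry 1
  1+1+1 = 1 carry 1
  1+0+1 = 0 carry 1
  1+0+1 = 0 carry 1
  1+0+1 = 0 carry 1
  1+1+1 = 1 carry 1
  0+1+1 = 0 carry 1
  1+0+1 = 0 carry 1
  0+1+1 = 0 carry 1
  1+1+1 = 1 carry 1
  0+0+1 = 1
  1+1 = 0 carry 1
  1+1+1 = 1 carry 1
  0+1+1 = 0 carry 1
  0+1+1 = 0 carry 1
  1+1+1 = 1 carry 1
  1+0+1 = 0 carry 1
  1+0+1 = 0 carry 1
  1+1+1 = 1 carry 1
  final carry 1

0b11001001011000100011010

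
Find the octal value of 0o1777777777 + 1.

0o2000000000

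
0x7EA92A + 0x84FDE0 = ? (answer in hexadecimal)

Add column by column in base 16, right to left:
  A+0 = A
  2+E = 0 carry 1
  9+D+1 = 7 carry 1
  A+F+1 = A carry 1
  E+4+1 = 3 carry 1
  7+8+1 = 0 carry 1
  final carry 1

0x103A70A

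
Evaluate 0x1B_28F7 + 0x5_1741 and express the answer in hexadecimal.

Add column by column in base 16, right to left:
  7+1 = 8
  F+4 = 3 carry 1
  8+7+1 = 0 carry 1
  2+1+1 = 4
  B+5 = 0 carry 1
  1+0+1 = 2

0x204038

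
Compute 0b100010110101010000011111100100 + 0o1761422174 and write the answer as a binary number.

0o1761422174 = 0b1111110001100010010001111100 in binary.
Add column by column in base 2, right to left:
  0+0 = 0
  0+0 = 0
  1+1 = 0 carry 1
  0+1+1 = 0 carry 1
  0+1+1 = 0 carry 1
  1+1+1 = 1 carry 1
  1+1+1 = 1 carry 1
  1+0+1 = 0 carry 1
  1+0+1 = 0 carry 1
  1+0+1 = 0 carry 1
  1+1+1 = 1 carry 1
  0+0+1 = 1
  0+0 = 0
  0+1 = 1
  0+0 = 0
  0+0 = 0
  1+0 = 1
  0+1 = 1
  1+1 = 0 carry 1
  0+0+1 = 1
  1+0 = 1
  0+0 = 0
  1+1 = 0 carry 1
  1+1+1 = 1 carry 1
  0+1+1 = 0 carry 1
  1+1+1 = 1 carry 1
  0+1+1 = 0 carry 1
  0+1+1 = 0 carry 1
  0+0+1 = 1
  1+0 = 1

0b110010100110110010110001100000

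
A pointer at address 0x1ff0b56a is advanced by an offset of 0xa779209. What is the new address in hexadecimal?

0x2a684773

Add column by column in base 16, right to left:
  a+9 = 3 carry 1
  6+0+1 = 7
  5+2 = 7
  b+9 = 4 carry 1
  0+7+1 = 8
  f+7 = 6 carry 1
  f+a+1 = a carry 1
  1+0+1 = 2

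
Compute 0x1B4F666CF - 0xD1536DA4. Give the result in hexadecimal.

Subtract column by column in base 16:
  F-4 → B
  C-A → 2
  6-D → 9 (borrow)
  6-6-1 → F (borrow)
  6-3-1 → 2
  F-5 → A
  4-1 → 3
  B-D → E (borrow)
  1-0-1 → 0

0xE3A2F92B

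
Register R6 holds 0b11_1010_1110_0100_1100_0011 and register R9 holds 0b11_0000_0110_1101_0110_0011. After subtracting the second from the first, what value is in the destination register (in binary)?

0b10100111011101100000

Subtract column by column in base 2:
  1-1 → 0
  1-1 → 0
  0-0 → 0
  0-0 → 0
  0-0 → 0
  0-1 → 1 (borrow)
  1-1-1 → 1 (borrow)
  1-0-1 → 0
  0-1 → 1 (borrow)
  0-0-1 → 1 (borrow)
  1-1-1 → 1 (borrow)
  0-1-1 → 0 (borrow)
  0-0-1 → 1 (borrow)
  1-1-1 → 1 (borrow)
  1-1-1 → 1 (borrow)
  1-0-1 → 0
  0-0 → 0
  1-0 → 1
  0-0 → 0
  1-0 → 1
  1-1 → 0
  1-1 → 0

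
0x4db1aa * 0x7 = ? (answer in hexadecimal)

Multiply each base-16 digit by 7, carrying:
  a×7 = 70 → write 6 carry 4
  a×7+4 = 74 → write a carry 4
  1×7+4 = 11 → write b
  b×7 = 77 → write d carry 4
  d×7+4 = 95 → write f carry 5
  4×7+5 = 33 → write 1 carry 2
  remaining carry: 2

0x21fdba6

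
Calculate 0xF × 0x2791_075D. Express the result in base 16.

0x2517F6E73

Multiply each base-16 digit by 15, carrying:
  D×15 = 195 → write 3 carry 12
  5×15+12 = 87 → write 7 carry 5
  7×15+5 = 110 → write E carry 6
  0×15+6 = 6 → write 6
  1×15 = 15 → write F
  9×15 = 135 → write 7 carry 8
  7×15+8 = 113 → write 1 carry 7
  2×15+7 = 37 → write 5 carry 2
  remaining carry: 2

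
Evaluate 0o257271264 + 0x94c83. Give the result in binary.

0b10110001101011111100110111

0o257271264 = 0b10101111010111001010110100 in binary.
0x94c83 = 0b10010100110010000011 in binary.
Add column by column in base 2, right to left:
  0+1 = 1
  0+1 = 1
  1+0 = 1
  0+0 = 0
  1+0 = 1
  1+0 = 1
  0+0 = 0
  1+1 = 0 carry 1
  0+0+1 = 1
  1+0 = 1
  0+1 = 1
  0+1 = 1
  1+0 = 1
  1+0 = 1
  1+1 = 0 carry 1
  0+0+1 = 1
  1+1 = 0 carry 1
  0+0+1 = 1
  1+0 = 1
  1+1 = 0 carry 1
  1+0+1 = 0 carry 1
  1+0+1 = 0 carry 1
  0+0+1 = 1
  1+0 = 1
  0+0 = 0
  1+0 = 1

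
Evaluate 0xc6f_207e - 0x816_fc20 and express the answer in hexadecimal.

Subtract column by column in base 16:
  e-0 → e
  7-2 → 5
  0-c → 4 (borrow)
  2-f-1 → 2 (borrow)
  f-6-1 → 8
  6-1 → 5
  c-8 → 4

0x458245e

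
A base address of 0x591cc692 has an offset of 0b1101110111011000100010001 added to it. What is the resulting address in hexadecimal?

0x5ad877a3

0b1101110111011000100010001 = 0x1bbb111 in hexadecimal.
Add column by column in base 16, right to left:
  2+1 = 3
  9+1 = a
  6+1 = 7
  c+b = 7 carry 1
  c+b+1 = 8 carry 1
  1+b+1 = d
  9+1 = a
  5+0 = 5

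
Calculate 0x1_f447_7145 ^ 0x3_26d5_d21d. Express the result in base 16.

XOR each hex digit independently (no carries):
  1^3=2, f^2=d, 4^6=2, 4^d=9, 7^5=2, 7^d=a, 1^2=3, 4^1=5, 5^d=8

0x2d292a358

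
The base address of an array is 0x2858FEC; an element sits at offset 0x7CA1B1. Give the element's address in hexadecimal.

0x302319D

Add column by column in base 16, right to left:
  C+1 = D
  E+B = 9 carry 1
  F+1+1 = 1 carry 1
  8+A+1 = 3 carry 1
  5+C+1 = 2 carry 1
  8+7+1 = 0 carry 1
  2+0+1 = 3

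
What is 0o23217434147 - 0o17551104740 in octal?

0o3446327207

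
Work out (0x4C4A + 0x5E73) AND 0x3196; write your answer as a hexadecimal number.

Add column by column in base 16, right to left:
  A+3 = D
  4+7 = B
  C+E = A carry 1
  4+5+1 = A
Sum = 0xAABD; now AND with 0x3196:
  A&3=2, A&1=0, B&9=9, D&6=4

0x2094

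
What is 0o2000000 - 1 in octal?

The trailing 6 digits are 0, so subtracting 1 borrows through: they become 7 and the next digit up decrements.

0o1777777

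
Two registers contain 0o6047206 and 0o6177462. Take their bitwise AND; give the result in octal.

AND each oct digit independently (no carries):
  6&6=6, 0&1=0, 4&7=4, 7&7=7, 2&4=0, 0&6=0, 6&2=2

0o6047002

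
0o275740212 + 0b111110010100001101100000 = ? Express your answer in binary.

0b11111100010000001111101010

0o275740212 = 0b10111101111100000010001010 in binary.
Add column by column in base 2, right to left:
  0+0 = 0
  1+0 = 1
  0+0 = 0
  1+0 = 1
  0+0 = 0
  0+1 = 1
  0+1 = 1
  1+0 = 1
  0+1 = 1
  0+1 = 1
  0+0 = 0
  0+0 = 0
  0+0 = 0
  0+0 = 0
  1+1 = 0 carry 1
  1+0+1 = 0 carry 1
  1+1+1 = 1 carry 1
  1+0+1 = 0 carry 1
  1+0+1 = 0 carry 1
  0+1+1 = 0 carry 1
  1+1+1 = 1 carry 1
  1+1+1 = 1 carry 1
  1+1+1 = 1 carry 1
  1+1+1 = 1 carry 1
  0+0+1 = 1
  1+0 = 1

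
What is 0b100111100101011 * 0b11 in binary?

0b1110110110000001

Multiply each base-2 digit by 3, carrying:
  1×3 = 3 → write 1 carry 1
  1×3+1 = 4 → write 0 carry 2
  0×3+2 = 2 → write 0 carry 1
  1×3+1 = 4 → write 0 carry 2
  0×3+2 = 2 → write 0 carry 1
  1×3+1 = 4 → write 0 carry 2
  0×3+2 = 2 → write 0 carry 1
  0×3+1 = 1 → write 1
  1×3 = 3 → write 1 carry 1
  1×3+1 = 4 → write 0 carry 2
  1×3+2 = 5 → write 1 carry 2
  1×3+2 = 5 → write 1 carry 2
  0×3+2 = 2 → write 0 carry 1
  0×3+1 = 1 → write 1
  1×3 = 3 → write 1 carry 1
  remaining carry: 1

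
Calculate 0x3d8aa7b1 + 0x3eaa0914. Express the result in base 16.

Add column by column in base 16, right to left:
  1+4 = 5
  b+1 = c
  7+9 = 0 carry 1
  a+0+1 = b
  a+a = 4 carry 1
  8+a+1 = 3 carry 1
  d+e+1 = c carry 1
  3+3+1 = 7

0x7c34b0c5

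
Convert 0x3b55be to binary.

Expand each hex digit to 4 bits: 3=0011 b=1011 5=0101 5=0101 b=1011 e=1110.

0b1110110101010110111110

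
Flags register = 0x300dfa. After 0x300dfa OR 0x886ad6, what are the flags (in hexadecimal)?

0xb86ffe

OR each hex digit independently (no carries):
  3|8=b, 0|8=8, 0|6=6, d|a=f, f|d=f, a|6=e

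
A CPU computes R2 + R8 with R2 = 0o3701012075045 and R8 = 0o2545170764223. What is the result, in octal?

Add column by column in base 8, right to left:
  5+3 = 0 carry 1
  4+2+1 = 7
  0+2 = 2
  5+4 = 1 carry 1
  7+6+1 = 6 carry 1
  0+7+1 = 0 carry 1
  2+0+1 = 3
  1+7 = 0 carry 1
  0+1+1 = 2
  1+5 = 6
  0+4 = 4
  7+5 = 4 carry 1
  3+2+1 = 6

0o6446203061270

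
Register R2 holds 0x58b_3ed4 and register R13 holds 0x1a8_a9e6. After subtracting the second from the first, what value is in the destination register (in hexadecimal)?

0x3e294ee

Subtract column by column in base 16:
  4-6 → e (borrow)
  d-e-1 → e (borrow)
  e-9-1 → 4
  3-a → 9 (borrow)
  b-8-1 → 2
  8-a → e (borrow)
  5-1-1 → 3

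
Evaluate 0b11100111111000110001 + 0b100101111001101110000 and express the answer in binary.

0b1000010111000110100001

Add column by column in base 2, right to left:
  1+0 = 1
  0+0 = 0
  0+0 = 0
  0+0 = 0
  1+1 = 0 carry 1
  1+1+1 = 1 carry 1
  0+1+1 = 0 carry 1
  0+0+1 = 1
  0+1 = 1
  1+1 = 0 carry 1
  1+0+1 = 0 carry 1
  1+0+1 = 0 carry 1
  1+1+1 = 1 carry 1
  1+1+1 = 1 carry 1
  1+1+1 = 1 carry 1
  0+1+1 = 0 carry 1
  0+0+1 = 1
  1+1 = 0 carry 1
  1+0+1 = 0 carry 1
  1+0+1 = 0 carry 1
  0+1+1 = 0 carry 1
  final carry 1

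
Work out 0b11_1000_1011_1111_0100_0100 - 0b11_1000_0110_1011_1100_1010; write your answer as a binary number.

0b101001101111010

Subtract column by column in base 2:
  0-0 → 0
  0-1 → 1 (borrow)
  1-0-1 → 0
  0-1 → 1 (borrow)
  0-0-1 → 1 (borrow)
  0-0-1 → 1 (borrow)
  1-1-1 → 1 (borrow)
  0-1-1 → 0 (borrow)
  1-1-1 → 1 (borrow)
  1-1-1 → 1 (borrow)
  1-0-1 → 0
  1-1 → 0
  1-0 → 1
  1-1 → 0
  0-1 → 1 (borrow)
  1-0-1 → 0
  0-0 → 0
  0-0 → 0
  0-0 → 0
  1-1 → 0
  1-1 → 0
  1-1 → 0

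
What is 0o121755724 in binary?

0b1010001111101101111010100

Each octal digit is 3 bits: 1=001 2=010 1=001 7=111 5=101 5=101 7=111 2=010 4=100.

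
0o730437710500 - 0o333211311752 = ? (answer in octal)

Subtract column by column in base 8:
  0-2 → 6 (borrow)
  0-5-1 → 2 (borrow)
  5-7-1 → 5 (borrow)
  0-1-1 → 6 (borrow)
  1-1-1 → 7 (borrow)
  7-3-1 → 3
  7-1 → 6
  3-1 → 2
  4-2 → 2
  0-3 → 5 (borrow)
  3-3-1 → 7 (borrow)
  7-3-1 → 3

0o375226376526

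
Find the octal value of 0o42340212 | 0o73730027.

OR each oct digit independently (no carries):
  4|7=7, 2|3=3, 3|7=7, 4|3=7, 0|0=0, 2|0=2, 1|2=3, 2|7=7

0o73770237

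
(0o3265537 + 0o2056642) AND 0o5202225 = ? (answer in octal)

0o5200001

Add column by column in base 8, right to left:
  7+2 = 1 carry 1
  3+4+1 = 0 carry 1
  5+6+1 = 4 carry 1
  5+6+1 = 4 carry 1
  6+5+1 = 4 carry 1
  2+0+1 = 3
  3+2 = 5
Sum = 0o5344401; now AND with 0o5202225:
  5&5=5, 3&2=2, 4&0=0, 4&2=0, 4&2=0, 0&2=0, 1&5=1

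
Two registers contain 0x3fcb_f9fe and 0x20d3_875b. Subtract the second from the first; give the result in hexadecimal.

0x1ef872a3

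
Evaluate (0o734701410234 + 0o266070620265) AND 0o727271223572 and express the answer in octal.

0o222270220520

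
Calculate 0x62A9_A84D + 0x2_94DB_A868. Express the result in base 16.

0x2F78550B5

Add column by column in base 16, right to left:
  D+8 = 5 carry 1
  4+6+1 = B
  8+8 = 0 carry 1
  A+A+1 = 5 carry 1
  9+B+1 = 5 carry 1
  A+D+1 = 8 carry 1
  2+4+1 = 7
  6+9 = F
  0+2 = 2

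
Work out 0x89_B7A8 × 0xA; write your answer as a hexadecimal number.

Multiply each base-16 digit by 10, carrying:
  8×10 = 80 → write 0 carry 5
  A×10+5 = 105 → write 9 carry 6
  7×10+6 = 76 → write C carry 4
  B×10+4 = 114 → write 2 carry 7
  9×10+7 = 97 → write 1 carry 6
  8×10+6 = 86 → write 6 carry 5
  remaining carry: 5

0x5612C90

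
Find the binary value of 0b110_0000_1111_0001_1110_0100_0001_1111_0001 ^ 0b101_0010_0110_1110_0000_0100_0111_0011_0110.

XOR bit by bit (1 where the bits differ):
  11000001111000111100100000111110001
^ 10100100110111000000100011100110110
= 01100101001111111100000011011000111

0b01100101001111111100000011011000111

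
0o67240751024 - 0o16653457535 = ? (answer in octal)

0o50365271267

Subtract column by column in base 8:
  4-5 → 7 (borrow)
  2-3-1 → 6 (borrow)
  0-5-1 → 2 (borrow)
  1-7-1 → 1 (borrow)
  5-5-1 → 7 (borrow)
  7-4-1 → 2
  0-3 → 5 (borrow)
  4-5-1 → 6 (borrow)
  2-6-1 → 3 (borrow)
  7-6-1 → 0
  6-1 → 5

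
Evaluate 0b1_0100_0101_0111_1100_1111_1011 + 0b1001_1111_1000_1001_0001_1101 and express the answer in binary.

0b1111001010000011000011000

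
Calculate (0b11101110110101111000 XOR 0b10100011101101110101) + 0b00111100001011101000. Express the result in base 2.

0b10001001100011110101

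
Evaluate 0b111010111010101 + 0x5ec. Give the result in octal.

0o75701

0b111010111010101 = 0o72725 in octal.
0x5ec = 0o2754 in octal.
Add column by column in base 8, right to left:
  5+4 = 1 carry 1
  2+5+1 = 0 carry 1
  7+7+1 = 7 carry 1
  2+2+1 = 5
  7+0 = 7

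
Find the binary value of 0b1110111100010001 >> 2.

0b11101111000100

Right shift by 2: drop the 2 least-significant bits.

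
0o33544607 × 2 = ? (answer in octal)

0o67311416

Multiply each base-8 digit by 2, carrying:
  7×2 = 14 → write 6 carry 1
  0×2+1 = 1 → write 1
  6×2 = 12 → write 4 carry 1
  4×2+1 = 9 → write 1 carry 1
  4×2+1 = 9 → write 1 carry 1
  5×2+1 = 11 → write 3 carry 1
  3×2+1 = 7 → write 7
  3×2 = 6 → write 6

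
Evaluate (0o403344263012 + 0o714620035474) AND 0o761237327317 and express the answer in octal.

Add column by column in base 8, right to left:
  2+4 = 6
  1+7 = 0 carry 1
  0+4+1 = 5
  3+5 = 0 carry 1
  6+3+1 = 2 carry 1
  2+0+1 = 3
  4+0 = 4
  4+2 = 6
  3+6 = 1 carry 1
  3+4+1 = 0 carry 1
  0+1+1 = 2
  4+7 = 3 carry 1
  final carry 1
Sum = 0o1320164320506; now AND with 0o761237327317:
  1&0=0, 3&7=3, 2&6=2, 0&1=0, 1&2=0, 6&3=2, 4&7=4, 3&3=3, 2&2=2, 0&7=0, 5&3=1, 0&1=0, 6&7=6

0o320024320106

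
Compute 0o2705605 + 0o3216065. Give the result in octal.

Add column by column in base 8, right to left:
  5+5 = 2 carry 1
  0+6+1 = 7
  6+0 = 6
  5+6 = 3 carry 1
  0+1+1 = 2
  7+2 = 1 carry 1
  2+3+1 = 6

0o6123672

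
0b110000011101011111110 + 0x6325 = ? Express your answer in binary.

0b110001001111000100011

0x6325 = 0b110001100100101 in binary.
Add column by column in base 2, right to left:
  0+1 = 1
  1+0 = 1
  1+1 = 0 carry 1
  1+0+1 = 0 carry 1
  1+0+1 = 0 carry 1
  1+1+1 = 1 carry 1
  1+0+1 = 0 carry 1
  1+0+1 = 0 carry 1
  0+1+1 = 0 carry 1
  1+1+1 = 1 carry 1
  0+0+1 = 1
  1+0 = 1
  1+0 = 1
  1+1 = 0 carry 1
  0+1+1 = 0 carry 1
  0+0+1 = 1
  0+0 = 0
  0+0 = 0
  0+0 = 0
  1+0 = 1
  1+0 = 1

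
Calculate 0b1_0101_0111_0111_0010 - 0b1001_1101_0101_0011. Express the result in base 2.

0b1011101000011111

Subtract column by column in base 2:
  0-1 → 1 (borrow)
  1-1-1 → 1 (borrow)
  0-0-1 → 1 (borrow)
  0-0-1 → 1 (borrow)
  1-1-1 → 1 (borrow)
  1-0-1 → 0
  1-1 → 0
  0-0 → 0
  1-1 → 0
  1-0 → 1
  1-1 → 0
  0-1 → 1 (borrow)
  1-1-1 → 1 (borrow)
  0-0-1 → 1 (borrow)
  1-0-1 → 0
  0-1 → 1 (borrow)
  1-0-1 → 0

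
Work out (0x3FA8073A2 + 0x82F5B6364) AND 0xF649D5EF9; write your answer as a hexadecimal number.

Add column by column in base 16, right to left:
  2+4 = 6
  A+6 = 0 carry 1
  3+3+1 = 7
  7+6 = D
  0+B = B
  8+5 = D
  A+F = 9 carry 1
  F+2+1 = 2 carry 1
  3+8+1 = C
Sum = 0xC29DBD706; now AND with 0xF649D5EF9:
  C&F=C, 2&6=2, 9&4=0, D&9=9, B&D=9, D&5=5, 7&E=6, 0&F=0, 6&9=0

0xC20995600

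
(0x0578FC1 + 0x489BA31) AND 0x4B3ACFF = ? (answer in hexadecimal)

0x4A108F2

Add column by column in base 16, right to left:
  1+1 = 2
  C+3 = F
  F+A = 9 carry 1
  8+B+1 = 4 carry 1
  7+9+1 = 1 carry 1
  5+8+1 = E
  0+4 = 4
Sum = 0x4E149F2; now AND with 0x4B3ACFF:
  4&4=4, E&B=A, 1&3=1, 4&A=0, 9&C=8, F&F=F, 2&F=2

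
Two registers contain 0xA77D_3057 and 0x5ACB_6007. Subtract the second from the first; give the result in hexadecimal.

Subtract column by column in base 16:
  7-7 → 0
  5-0 → 5
  0-0 → 0
  3-6 → D (borrow)
  D-B-1 → 1
  7-C → B (borrow)
  7-A-1 → C (borrow)
  A-5-1 → 4

0x4CB1D050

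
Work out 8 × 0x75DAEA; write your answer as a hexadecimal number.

Multiply each base-16 digit by 8, carrying:
  A×8 = 80 → write 0 carry 5
  E×8+5 = 117 → write 5 carry 7
  A×8+7 = 87 → write 7 carry 5
  D×8+5 = 109 → write D carry 6
  5×8+6 = 46 → write E carry 2
  7×8+2 = 58 → write A carry 3
  remaining carry: 3

0x3AED750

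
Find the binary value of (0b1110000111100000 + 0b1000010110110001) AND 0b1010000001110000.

0b10000000010000

Add column by column in base 2, right to left:
  0+1 = 1
  0+0 = 0
  0+0 = 0
  0+0 = 0
  0+1 = 1
  1+1 = 0 carry 1
  1+0+1 = 0 carry 1
  1+1+1 = 1 carry 1
  1+1+1 = 1 carry 1
  0+0+1 = 1
  0+1 = 1
  0+0 = 0
  0+0 = 0
  1+0 = 1
  1+0 = 1
  1+1 = 0 carry 1
  final carry 1
Sum = 0b10110011110010001; now AND with 0b1010000001110000:
  10110011110010001
& 01010000001110000
= 00010000000010000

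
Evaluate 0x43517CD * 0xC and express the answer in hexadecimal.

0x327D1D9C

Multiply each base-16 digit by 12, carrying:
  D×12 = 156 → write C carry 9
  C×12+9 = 153 → write 9 carry 9
  7×12+9 = 93 → write D carry 5
  1×12+5 = 17 → write 1 carry 1
  5×12+1 = 61 → write D carry 3
  3×12+3 = 39 → write 7 carry 2
  4×12+2 = 50 → write 2 carry 3
  remaining carry: 3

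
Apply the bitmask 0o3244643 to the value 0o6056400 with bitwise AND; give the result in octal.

AND each oct digit independently (no carries):
  6&3=2, 0&2=0, 5&4=4, 6&4=4, 4&6=4, 0&4=0, 0&3=0

0o2044400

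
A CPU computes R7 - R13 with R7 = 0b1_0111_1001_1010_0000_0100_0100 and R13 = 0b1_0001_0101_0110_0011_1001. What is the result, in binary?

0b1011010000100101000001011

Subtract column by column in base 2:
  0-1 → 1 (borrow)
  0-0-1 → 1 (borrow)
  1-0-1 → 0
  0-1 → 1 (borrow)
  0-1-1 → 0 (borrow)
  0-1-1 → 0 (borrow)
  1-0-1 → 0
  0-0 → 0
  0-0 → 0
  0-1 → 1 (borrow)
  0-1-1 → 0 (borrow)
  0-0-1 → 1 (borrow)
  0-1-1 → 0 (borrow)
  1-0-1 → 0
  0-1 → 1 (borrow)
  1-0-1 → 0
  1-1 → 0
  0-0 → 0
  0-0 → 0
  1-0 → 1
  1-1 → 0
  1-0 → 1
  1-0 → 1
  0-0 → 0
  1-0 → 1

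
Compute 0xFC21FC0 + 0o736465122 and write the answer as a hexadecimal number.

0o736465122 = 0x77A6A52 in hexadecimal.
Add column by column in base 16, right to left:
  0+2 = 2
  C+5 = 1 carry 1
  F+A+1 = A carry 1
  1+6+1 = 8
  2+A = C
  C+7 = 3 carry 1
  F+7+1 = 7 carry 1
  final carry 1

0x173C8A12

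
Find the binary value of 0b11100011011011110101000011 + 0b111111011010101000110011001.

Add column by column in base 2, right to left:
  1+1 = 0 carry 1
  1+0+1 = 0 carry 1
  0+0+1 = 1
  0+1 = 1
  0+1 = 1
  0+0 = 0
  1+0 = 1
  0+1 = 1
  1+1 = 0 carry 1
  0+0+1 = 1
  1+0 = 1
  1+0 = 1
  1+1 = 0 carry 1
  1+0+1 = 0 carry 1
  0+1+1 = 0 carry 1
  1+0+1 = 0 carry 1
  1+1+1 = 1 carry 1
  0+0+1 = 1
  1+1 = 0 carry 1
  1+1+1 = 1 carry 1
  0+0+1 = 1
  0+1 = 1
  0+1 = 1
  1+1 = 0 carry 1
  1+1+1 = 1 carry 1
  1+1+1 = 1 carry 1
  0+1+1 = 0 carry 1
  final carry 1

0b1011011110110000111011011100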